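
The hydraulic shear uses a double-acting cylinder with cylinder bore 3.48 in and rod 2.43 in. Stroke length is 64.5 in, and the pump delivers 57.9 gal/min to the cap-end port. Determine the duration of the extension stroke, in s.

Cap-side area A_cap = π/4 × (3.48 in)² = 9.511 in^2
Swept volume V = A × L; t = V / Q = A·L / Q

t ≈ 2.75 s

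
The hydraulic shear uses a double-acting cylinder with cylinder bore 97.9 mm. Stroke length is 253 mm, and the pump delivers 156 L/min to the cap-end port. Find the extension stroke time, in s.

t ≈ 0.732 s

Cap-side area A_cap = π/4 × (97.9 mm)² = 7528 mm^2
Swept volume V = A × L; t = V / Q = A·L / Q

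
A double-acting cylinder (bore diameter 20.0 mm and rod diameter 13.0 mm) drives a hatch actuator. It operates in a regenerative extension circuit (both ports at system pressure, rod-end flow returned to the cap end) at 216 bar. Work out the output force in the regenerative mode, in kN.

F ≈ 2.87 kN

With equal pressure on both faces, forces on the annular region cancel; the net push is pressure × rod cross-section.
Rod cross-section A_rod = π/4 × (13.0 mm)² = 132.7 mm^2
F = P × A_rod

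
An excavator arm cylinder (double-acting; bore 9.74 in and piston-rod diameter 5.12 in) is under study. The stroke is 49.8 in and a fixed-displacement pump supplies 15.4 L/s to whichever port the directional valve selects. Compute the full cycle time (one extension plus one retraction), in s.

Cap-side area A_cap = π/4 × (9.74 in)² = 74.51 in^2
Rod-side annular area A_ann = π/4 × (9.74² − 5.12²) = 53.92 in^2
t_ext = A_cap·L/Q = 3.948 s
t_ret = A_ann·L/Q = 2.857 s
t_cycle = t_ext + t_ret

t ≈ 6.81 s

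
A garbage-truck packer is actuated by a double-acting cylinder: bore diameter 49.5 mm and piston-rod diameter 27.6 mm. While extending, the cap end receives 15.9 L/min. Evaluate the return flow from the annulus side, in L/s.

Q_out ≈ 0.183 L/s

Cap-side area A_cap = π/4 × (49.5 mm)² = 1924 mm^2
Rod-side annular area A_ann = π/4 × (49.5² − 27.6²) = 1326 mm^2
Piston speed v = Q_in/A_cap; rod-end outflow Q_out = v × A_ann = Q_in × A_ann/A_cap.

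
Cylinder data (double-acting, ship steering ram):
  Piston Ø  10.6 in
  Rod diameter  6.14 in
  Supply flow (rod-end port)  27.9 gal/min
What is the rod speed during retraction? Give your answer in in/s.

Rod-side annular area A_ann = π/4 × (10.6² − 6.14²) = 58.64 in^2
Flow into the rod-end port fills the annular volume.
v = Q / A

v ≈ 1.83 in/s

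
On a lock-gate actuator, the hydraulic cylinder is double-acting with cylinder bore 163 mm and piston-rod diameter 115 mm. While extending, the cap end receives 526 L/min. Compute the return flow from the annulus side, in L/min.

Q_out ≈ 264 L/min

Cap-side area A_cap = π/4 × (163 mm)² = 20870 mm^2
Rod-side annular area A_ann = π/4 × (163² − 115²) = 10480 mm^2
Piston speed v = Q_in/A_cap; rod-end outflow Q_out = v × A_ann = Q_in × A_ann/A_cap.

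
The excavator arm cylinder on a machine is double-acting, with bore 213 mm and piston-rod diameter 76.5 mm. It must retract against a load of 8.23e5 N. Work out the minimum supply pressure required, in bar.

P ≈ 265 bar

Rod-side annular area A_ann = π/4 × (213² − 76.5²) = 31040 mm^2
Retraction: pressure acts on the annular area.
P = F / A = 8.23e5 N / A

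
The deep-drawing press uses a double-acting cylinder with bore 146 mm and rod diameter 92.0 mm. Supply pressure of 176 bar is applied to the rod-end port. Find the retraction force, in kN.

F ≈ 178 kN

Rod-side annular area A_ann = π/4 × (146² − 92.0²) = 10090 mm^2
On retraction the pressure acts on the annular area (bore minus rod).
F = P × A_ann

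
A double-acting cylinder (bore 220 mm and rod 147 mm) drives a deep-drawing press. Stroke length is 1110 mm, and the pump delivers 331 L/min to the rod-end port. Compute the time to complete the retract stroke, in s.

Rod-side annular area A_ann = π/4 × (220² − 147²) = 21040 mm^2
Swept volume V = A × L; t = V / Q = A·L / Q

t ≈ 4.23 s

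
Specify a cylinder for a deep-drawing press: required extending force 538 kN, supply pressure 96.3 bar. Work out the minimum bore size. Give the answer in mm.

Extension force acts on the full piston face: F = P × (π/4)D².
D = √(4F / (πP)) = √(4 × 538 kN / (π × 96.3 bar))

D ≈ 267 mm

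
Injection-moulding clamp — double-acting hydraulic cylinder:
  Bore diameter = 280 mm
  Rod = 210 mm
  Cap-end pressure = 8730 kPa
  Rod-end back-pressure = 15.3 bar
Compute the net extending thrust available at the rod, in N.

Cap-side area A_cap = π/4 × (280 mm)² = 61580 mm^2
Rod-side annular area A_ann = π/4 × (280² − 210²) = 26940 mm^2
Net thrust = P_cap·A_cap − P_rod·A_ann = 5.376e5 N − 41220 N

F ≈ 4.96e5 N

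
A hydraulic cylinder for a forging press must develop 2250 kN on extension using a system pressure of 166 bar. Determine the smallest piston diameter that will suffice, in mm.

Extension force acts on the full piston face: F = P × (π/4)D².
D = √(4F / (πP)) = √(4 × 2250 kN / (π × 166 bar))

D ≈ 415 mm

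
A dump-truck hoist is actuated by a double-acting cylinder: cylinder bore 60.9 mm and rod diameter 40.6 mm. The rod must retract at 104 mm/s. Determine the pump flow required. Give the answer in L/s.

Rod-side annular area A_ann = π/4 × (60.9² − 40.6²) = 1618 mm^2
Q = A × v

Q ≈ 0.168 L/s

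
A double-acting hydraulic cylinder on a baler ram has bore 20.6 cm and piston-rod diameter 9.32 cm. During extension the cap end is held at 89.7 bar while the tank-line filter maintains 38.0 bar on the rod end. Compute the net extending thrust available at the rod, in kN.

Cap-side area A_cap = π/4 × (20.6 cm)² = 333.3 cm^2
Rod-side annular area A_ann = π/4 × (20.6² − 9.32²) = 265.1 cm^2
Net thrust = P_cap·A_cap − P_rod·A_ann = 299.0 kN − 100.7 kN

F ≈ 198 kN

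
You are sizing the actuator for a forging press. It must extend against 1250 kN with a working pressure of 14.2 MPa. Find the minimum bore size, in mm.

Extension force acts on the full piston face: F = P × (π/4)D².
D = √(4F / (πP)) = √(4 × 1250 kN / (π × 14.2 MPa))

D ≈ 335 mm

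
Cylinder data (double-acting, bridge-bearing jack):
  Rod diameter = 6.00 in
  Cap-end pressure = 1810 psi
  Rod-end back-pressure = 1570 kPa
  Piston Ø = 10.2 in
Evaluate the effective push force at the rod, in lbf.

F ≈ 1.36e5 lbf

Cap-side area A_cap = π/4 × (10.2 in)² = 81.71 in^2
Rod-side annular area A_ann = π/4 × (10.2² − 6.00²) = 53.44 in^2
Net thrust = P_cap·A_cap − P_rod·A_ann = 1.479e5 lbf − 12170 lbf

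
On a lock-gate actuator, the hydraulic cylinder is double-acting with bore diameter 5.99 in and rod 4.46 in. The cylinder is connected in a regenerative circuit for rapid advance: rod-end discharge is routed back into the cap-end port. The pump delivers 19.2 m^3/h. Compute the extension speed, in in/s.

v ≈ 20.8 in/s

In regeneration the rod-end outflow joins the pump flow into the cap end, so the net volume the pump must supply per unit advance equals the rod cross-section area.
Rod cross-section A_rod = π/4 × (4.46 in)² = 15.62 in^2
v = Q_pump / A_rod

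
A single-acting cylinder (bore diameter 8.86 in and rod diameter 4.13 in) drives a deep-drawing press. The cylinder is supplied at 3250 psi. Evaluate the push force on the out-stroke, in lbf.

F ≈ 2.00e5 lbf

Cap-side area A_cap = π/4 × (8.86 in)² = 61.65 in^2
F = P × A_cap = 3250 psi × A_cap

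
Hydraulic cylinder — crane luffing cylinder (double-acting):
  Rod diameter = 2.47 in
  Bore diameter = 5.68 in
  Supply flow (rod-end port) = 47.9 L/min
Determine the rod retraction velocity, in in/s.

Rod-side annular area A_ann = π/4 × (5.68² − 2.47²) = 20.55 in^2
Flow into the rod-end port fills the annular volume.
v = Q / A

v ≈ 2.37 in/s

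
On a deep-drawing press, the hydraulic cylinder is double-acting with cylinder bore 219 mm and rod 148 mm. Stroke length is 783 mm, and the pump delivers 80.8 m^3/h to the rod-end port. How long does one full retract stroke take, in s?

t ≈ 0.714 s

Rod-side annular area A_ann = π/4 × (219² − 148²) = 20470 mm^2
Swept volume V = A × L; t = V / Q = A·L / Q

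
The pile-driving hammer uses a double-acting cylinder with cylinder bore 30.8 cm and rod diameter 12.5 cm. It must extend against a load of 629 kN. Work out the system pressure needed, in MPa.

Cap-side area A_cap = π/4 × (30.8 cm)² = 745.1 cm^2
P = F / A = 629 kN / A

P ≈ 8.44 MPa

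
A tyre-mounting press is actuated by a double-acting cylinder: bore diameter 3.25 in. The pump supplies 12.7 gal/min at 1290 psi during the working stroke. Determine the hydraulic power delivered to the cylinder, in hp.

Hydraulic power = P × Q

W ≈ 9.56 hp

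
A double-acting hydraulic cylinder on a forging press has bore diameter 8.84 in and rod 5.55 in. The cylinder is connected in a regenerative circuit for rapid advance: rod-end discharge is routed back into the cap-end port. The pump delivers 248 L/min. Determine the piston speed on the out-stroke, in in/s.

In regeneration the rod-end outflow joins the pump flow into the cap end, so the net volume the pump must supply per unit advance equals the rod cross-section area.
Rod cross-section A_rod = π/4 × (5.55 in)² = 24.19 in^2
v = Q_pump / A_rod

v ≈ 10.4 in/s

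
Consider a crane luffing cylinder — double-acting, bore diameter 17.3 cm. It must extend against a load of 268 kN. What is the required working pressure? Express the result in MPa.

Cap-side area A_cap = π/4 × (17.3 cm)² = 235.1 cm^2
P = F / A = 268 kN / A

P ≈ 11.4 MPa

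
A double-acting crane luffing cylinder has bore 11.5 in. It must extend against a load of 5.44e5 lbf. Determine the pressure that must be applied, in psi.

P ≈ 5240 psi

Cap-side area A_cap = π/4 × (11.5 in)² = 103.9 in^2
P = F / A = 5.44e5 lbf / A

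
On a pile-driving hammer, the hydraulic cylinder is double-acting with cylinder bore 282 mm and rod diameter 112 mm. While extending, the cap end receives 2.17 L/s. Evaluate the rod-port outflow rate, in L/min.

Q_out ≈ 110 L/min

Cap-side area A_cap = π/4 × (282 mm)² = 62460 mm^2
Rod-side annular area A_ann = π/4 × (282² − 112²) = 52610 mm^2
Piston speed v = Q_in/A_cap; rod-end outflow Q_out = v × A_ann = Q_in × A_ann/A_cap.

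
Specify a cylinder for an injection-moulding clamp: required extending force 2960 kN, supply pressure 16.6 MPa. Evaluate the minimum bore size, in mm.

Extension force acts on the full piston face: F = P × (π/4)D².
D = √(4F / (πP)) = √(4 × 2960 kN / (π × 16.6 MPa))

D ≈ 476 mm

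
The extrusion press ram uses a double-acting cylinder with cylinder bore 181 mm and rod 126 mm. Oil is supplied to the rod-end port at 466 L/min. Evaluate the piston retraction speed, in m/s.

Rod-side annular area A_ann = π/4 × (181² − 126²) = 13260 mm^2
Flow into the rod-end port fills the annular volume.
v = Q / A

v ≈ 0.586 m/s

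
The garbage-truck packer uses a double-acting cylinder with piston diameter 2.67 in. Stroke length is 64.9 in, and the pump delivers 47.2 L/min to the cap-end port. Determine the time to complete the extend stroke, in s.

Cap-side area A_cap = π/4 × (2.67 in)² = 5.599 in^2
Swept volume V = A × L; t = V / Q = A·L / Q

t ≈ 7.57 s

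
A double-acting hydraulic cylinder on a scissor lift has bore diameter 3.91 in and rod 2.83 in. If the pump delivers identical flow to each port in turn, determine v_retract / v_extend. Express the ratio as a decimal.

v_ret/v_ext ≈ 2.10

Cap-side area A_cap = π/4 × (3.91 in)² = 12.01 in^2
Rod-side annular area A_ann = π/4 × (3.91² − 2.83²) = 5.717 in^2
For equal Q, v ∝ 1/A, so v_ret/v_ext = A_cap/A_ann.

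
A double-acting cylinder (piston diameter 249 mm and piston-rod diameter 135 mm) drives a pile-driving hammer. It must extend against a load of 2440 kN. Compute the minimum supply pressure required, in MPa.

P ≈ 50.1 MPa

Cap-side area A_cap = π/4 × (249 mm)² = 48700 mm^2
P = F / A = 2440 kN / A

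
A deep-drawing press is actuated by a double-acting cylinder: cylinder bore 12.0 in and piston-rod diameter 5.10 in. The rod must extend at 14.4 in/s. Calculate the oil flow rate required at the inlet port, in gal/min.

Q ≈ 423 gal/min

Cap-side area A_cap = π/4 × (12.0 in)² = 113.1 in^2
Q = A × v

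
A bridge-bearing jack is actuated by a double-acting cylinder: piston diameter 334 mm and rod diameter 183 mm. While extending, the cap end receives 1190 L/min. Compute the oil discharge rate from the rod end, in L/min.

Q_out ≈ 833 L/min

Cap-side area A_cap = π/4 × (334 mm)² = 87620 mm^2
Rod-side annular area A_ann = π/4 × (334² − 183²) = 61310 mm^2
Piston speed v = Q_in/A_cap; rod-end outflow Q_out = v × A_ann = Q_in × A_ann/A_cap.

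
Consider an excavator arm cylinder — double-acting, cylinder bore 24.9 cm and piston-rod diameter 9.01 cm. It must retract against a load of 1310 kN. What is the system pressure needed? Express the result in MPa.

P ≈ 31.0 MPa

Rod-side annular area A_ann = π/4 × (24.9² − 9.01²) = 423.2 cm^2
Retraction: pressure acts on the annular area.
P = F / A = 1310 kN / A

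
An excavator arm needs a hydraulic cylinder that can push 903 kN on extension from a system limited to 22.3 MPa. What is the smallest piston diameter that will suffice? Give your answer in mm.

Extension force acts on the full piston face: F = P × (π/4)D².
D = √(4F / (πP)) = √(4 × 903 kN / (π × 22.3 MPa))

D ≈ 227 mm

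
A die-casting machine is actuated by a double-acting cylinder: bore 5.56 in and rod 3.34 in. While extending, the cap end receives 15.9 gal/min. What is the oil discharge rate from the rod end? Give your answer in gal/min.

Q_out ≈ 10.2 gal/min

Cap-side area A_cap = π/4 × (5.56 in)² = 24.28 in^2
Rod-side annular area A_ann = π/4 × (5.56² − 3.34²) = 15.52 in^2
Piston speed v = Q_in/A_cap; rod-end outflow Q_out = v × A_ann = Q_in × A_ann/A_cap.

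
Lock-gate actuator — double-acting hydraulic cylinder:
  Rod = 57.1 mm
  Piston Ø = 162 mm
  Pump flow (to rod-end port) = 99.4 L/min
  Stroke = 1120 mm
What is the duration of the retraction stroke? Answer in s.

Rod-side annular area A_ann = π/4 × (162² − 57.1²) = 18050 mm^2
Swept volume V = A × L; t = V / Q = A·L / Q

t ≈ 12.2 s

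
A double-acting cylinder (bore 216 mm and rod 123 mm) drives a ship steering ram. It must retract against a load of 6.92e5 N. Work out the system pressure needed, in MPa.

P ≈ 27.9 MPa

Rod-side annular area A_ann = π/4 × (216² − 123²) = 24760 mm^2
Retraction: pressure acts on the annular area.
P = F / A = 6.92e5 N / A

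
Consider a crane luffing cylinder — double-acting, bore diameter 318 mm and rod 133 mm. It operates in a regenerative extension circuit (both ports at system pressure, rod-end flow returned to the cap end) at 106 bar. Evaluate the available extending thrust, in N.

With equal pressure on both faces, forces on the annular region cancel; the net push is pressure × rod cross-section.
Rod cross-section A_rod = π/4 × (133 mm)² = 13890 mm^2
F = P × A_rod

F ≈ 1.47e5 N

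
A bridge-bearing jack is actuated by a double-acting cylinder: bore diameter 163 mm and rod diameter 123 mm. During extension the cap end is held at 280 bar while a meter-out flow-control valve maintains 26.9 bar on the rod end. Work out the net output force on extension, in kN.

F ≈ 560 kN

Cap-side area A_cap = π/4 × (163 mm)² = 20870 mm^2
Rod-side annular area A_ann = π/4 × (163² − 123²) = 8985 mm^2
Net thrust = P_cap·A_cap − P_rod·A_ann = 584.3 kN − 24.17 kN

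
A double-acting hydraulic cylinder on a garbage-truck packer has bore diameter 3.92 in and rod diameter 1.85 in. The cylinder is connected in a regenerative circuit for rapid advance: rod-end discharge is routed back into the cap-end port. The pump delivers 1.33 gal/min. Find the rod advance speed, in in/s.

In regeneration the rod-end outflow joins the pump flow into the cap end, so the net volume the pump must supply per unit advance equals the rod cross-section area.
Rod cross-section A_rod = π/4 × (1.85 in)² = 2.688 in^2
v = Q_pump / A_rod

v ≈ 1.90 in/s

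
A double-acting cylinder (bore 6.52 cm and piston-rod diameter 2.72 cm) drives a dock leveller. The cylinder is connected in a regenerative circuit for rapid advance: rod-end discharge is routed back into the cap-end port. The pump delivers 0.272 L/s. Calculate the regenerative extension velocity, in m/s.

v ≈ 0.468 m/s

In regeneration the rod-end outflow joins the pump flow into the cap end, so the net volume the pump must supply per unit advance equals the rod cross-section area.
Rod cross-section A_rod = π/4 × (2.72 cm)² = 5.811 cm^2
v = Q_pump / A_rod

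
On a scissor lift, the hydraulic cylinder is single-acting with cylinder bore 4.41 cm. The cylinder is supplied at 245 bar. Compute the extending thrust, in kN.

F ≈ 37.4 kN

Cap-side area A_cap = π/4 × (4.41 cm)² = 15.27 cm^2
F = P × A_cap = 245 bar × A_cap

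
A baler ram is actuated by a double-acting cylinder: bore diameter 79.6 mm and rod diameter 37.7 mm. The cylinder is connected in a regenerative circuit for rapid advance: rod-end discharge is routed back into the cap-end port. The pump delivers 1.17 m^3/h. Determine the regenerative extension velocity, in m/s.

v ≈ 0.291 m/s

In regeneration the rod-end outflow joins the pump flow into the cap end, so the net volume the pump must supply per unit advance equals the rod cross-section area.
Rod cross-section A_rod = π/4 × (37.7 mm)² = 1116 mm^2
v = Q_pump / A_rod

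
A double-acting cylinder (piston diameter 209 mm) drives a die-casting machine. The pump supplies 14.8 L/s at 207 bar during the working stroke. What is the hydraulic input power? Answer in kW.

W ≈ 306 kW

Hydraulic power = P × Q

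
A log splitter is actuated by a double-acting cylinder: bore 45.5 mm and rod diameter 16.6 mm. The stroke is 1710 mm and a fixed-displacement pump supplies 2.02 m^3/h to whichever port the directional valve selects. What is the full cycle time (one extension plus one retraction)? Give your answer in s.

t ≈ 9.25 s

Cap-side area A_cap = π/4 × (45.5 mm)² = 1626 mm^2
Rod-side annular area A_ann = π/4 × (45.5² − 16.6²) = 1410 mm^2
t_ext = A_cap·L/Q = 4.955 s
t_ret = A_ann·L/Q = 4.296 s
t_cycle = t_ext + t_ret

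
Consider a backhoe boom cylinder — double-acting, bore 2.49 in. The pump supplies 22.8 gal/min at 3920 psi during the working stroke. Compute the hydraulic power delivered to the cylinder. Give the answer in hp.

Hydraulic power = P × Q

W ≈ 52.1 hp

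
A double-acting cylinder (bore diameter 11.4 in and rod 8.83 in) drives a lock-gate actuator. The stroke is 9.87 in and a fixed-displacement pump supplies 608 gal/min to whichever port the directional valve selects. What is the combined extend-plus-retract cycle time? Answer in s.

Cap-side area A_cap = π/4 × (11.4 in)² = 102.1 in^2
Rod-side annular area A_ann = π/4 × (11.4² − 8.83²) = 40.83 in^2
t_ext = A_cap·L/Q = 0.4304 s
t_ret = A_ann·L/Q = 0.1722 s
t_cycle = t_ext + t_ret

t ≈ 0.603 s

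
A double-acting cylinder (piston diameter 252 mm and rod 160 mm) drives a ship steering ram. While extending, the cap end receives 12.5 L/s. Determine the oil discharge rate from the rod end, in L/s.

Cap-side area A_cap = π/4 × (252 mm)² = 49880 mm^2
Rod-side annular area A_ann = π/4 × (252² − 160²) = 29770 mm^2
Piston speed v = Q_in/A_cap; rod-end outflow Q_out = v × A_ann = Q_in × A_ann/A_cap.

Q_out ≈ 7.46 L/s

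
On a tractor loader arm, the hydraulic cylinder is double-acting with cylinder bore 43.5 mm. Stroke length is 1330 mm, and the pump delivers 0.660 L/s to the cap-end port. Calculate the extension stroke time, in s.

t ≈ 2.99 s

Cap-side area A_cap = π/4 × (43.5 mm)² = 1486 mm^2
Swept volume V = A × L; t = V / Q = A·L / Q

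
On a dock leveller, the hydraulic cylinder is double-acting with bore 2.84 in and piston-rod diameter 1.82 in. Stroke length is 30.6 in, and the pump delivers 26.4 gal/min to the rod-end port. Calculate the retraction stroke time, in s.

Rod-side annular area A_ann = π/4 × (2.84² − 1.82²) = 3.733 in^2
Swept volume V = A × L; t = V / Q = A·L / Q

t ≈ 1.12 s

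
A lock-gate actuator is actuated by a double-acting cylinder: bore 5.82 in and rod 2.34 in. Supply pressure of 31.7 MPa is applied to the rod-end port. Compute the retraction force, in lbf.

F ≈ 1.03e5 lbf

Rod-side annular area A_ann = π/4 × (5.82² − 2.34²) = 22.30 in^2
On retraction the pressure acts on the annular area (bore minus rod).
F = P × A_ann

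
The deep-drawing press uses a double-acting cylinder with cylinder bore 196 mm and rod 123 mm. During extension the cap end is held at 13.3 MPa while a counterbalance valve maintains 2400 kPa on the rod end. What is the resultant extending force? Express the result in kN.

F ≈ 357 kN

Cap-side area A_cap = π/4 × (196 mm)² = 30170 mm^2
Rod-side annular area A_ann = π/4 × (196² − 123²) = 18290 mm^2
Net thrust = P_cap·A_cap − P_rod·A_ann = 401.3 kN − 43.89 kN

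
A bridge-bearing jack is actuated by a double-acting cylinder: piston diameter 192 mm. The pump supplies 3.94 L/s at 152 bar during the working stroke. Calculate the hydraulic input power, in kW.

Hydraulic power = P × Q

W ≈ 59.9 kW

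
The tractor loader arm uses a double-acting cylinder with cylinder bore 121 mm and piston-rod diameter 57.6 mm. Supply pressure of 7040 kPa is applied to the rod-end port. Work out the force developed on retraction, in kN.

F ≈ 62.6 kN

Rod-side annular area A_ann = π/4 × (121² − 57.6²) = 8893 mm^2
On retraction the pressure acts on the annular area (bore minus rod).
F = P × A_ann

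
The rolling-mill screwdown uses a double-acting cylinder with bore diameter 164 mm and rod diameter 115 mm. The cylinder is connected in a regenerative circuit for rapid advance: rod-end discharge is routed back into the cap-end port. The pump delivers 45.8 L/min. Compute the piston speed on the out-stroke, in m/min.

In regeneration the rod-end outflow joins the pump flow into the cap end, so the net volume the pump must supply per unit advance equals the rod cross-section area.
Rod cross-section A_rod = π/4 × (115 mm)² = 10390 mm^2
v = Q_pump / A_rod

v ≈ 4.41 m/min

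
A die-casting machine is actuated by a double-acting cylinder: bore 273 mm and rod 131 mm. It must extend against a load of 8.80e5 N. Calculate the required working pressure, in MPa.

Cap-side area A_cap = π/4 × (273 mm)² = 58530 mm^2
P = F / A = 8.80e5 N / A

P ≈ 15.0 MPa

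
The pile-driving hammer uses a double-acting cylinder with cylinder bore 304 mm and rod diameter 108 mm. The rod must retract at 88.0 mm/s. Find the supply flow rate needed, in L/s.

Q ≈ 5.58 L/s

Rod-side annular area A_ann = π/4 × (304² − 108²) = 63420 mm^2
Q = A × v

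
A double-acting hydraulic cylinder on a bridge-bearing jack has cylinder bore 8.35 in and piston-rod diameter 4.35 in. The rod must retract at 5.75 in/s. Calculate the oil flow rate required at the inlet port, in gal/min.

Q ≈ 59.6 gal/min

Rod-side annular area A_ann = π/4 × (8.35² − 4.35²) = 39.90 in^2
Q = A × v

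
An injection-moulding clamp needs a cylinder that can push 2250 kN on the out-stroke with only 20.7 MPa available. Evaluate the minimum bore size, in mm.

Extension force acts on the full piston face: F = P × (π/4)D².
D = √(4F / (πP)) = √(4 × 2250 kN / (π × 20.7 MPa))

D ≈ 372 mm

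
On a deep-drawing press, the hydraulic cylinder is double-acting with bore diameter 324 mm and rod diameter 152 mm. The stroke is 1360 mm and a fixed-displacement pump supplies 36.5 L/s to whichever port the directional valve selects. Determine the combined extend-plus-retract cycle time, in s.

Cap-side area A_cap = π/4 × (324 mm)² = 82450 mm^2
Rod-side annular area A_ann = π/4 × (324² − 152²) = 64300 mm^2
t_ext = A_cap·L/Q = 3.072 s
t_ret = A_ann·L/Q = 2.396 s
t_cycle = t_ext + t_ret

t ≈ 5.47 s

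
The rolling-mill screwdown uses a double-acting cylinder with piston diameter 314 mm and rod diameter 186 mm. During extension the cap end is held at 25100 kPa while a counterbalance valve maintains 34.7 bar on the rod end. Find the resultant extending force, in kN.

F ≈ 1770 kN

Cap-side area A_cap = π/4 × (314 mm)² = 77440 mm^2
Rod-side annular area A_ann = π/4 × (314² − 186²) = 50270 mm^2
Net thrust = P_cap·A_cap − P_rod·A_ann = 1944 kN − 174.4 kN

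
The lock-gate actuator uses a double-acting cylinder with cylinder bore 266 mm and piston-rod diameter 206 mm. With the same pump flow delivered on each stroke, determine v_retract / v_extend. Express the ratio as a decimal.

Cap-side area A_cap = π/4 × (266 mm)² = 55570 mm^2
Rod-side annular area A_ann = π/4 × (266² − 206²) = 22240 mm^2
For equal Q, v ∝ 1/A, so v_ret/v_ext = A_cap/A_ann.

v_ret/v_ext ≈ 2.50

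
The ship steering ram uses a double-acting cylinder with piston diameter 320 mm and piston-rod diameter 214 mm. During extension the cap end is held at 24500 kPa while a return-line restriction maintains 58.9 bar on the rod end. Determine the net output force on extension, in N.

F ≈ 1.71e6 N

Cap-side area A_cap = π/4 × (320 mm)² = 80420 mm^2
Rod-side annular area A_ann = π/4 × (320² − 214²) = 44460 mm^2
Net thrust = P_cap·A_cap − P_rod·A_ann = 1.970e6 N − 2.618e5 N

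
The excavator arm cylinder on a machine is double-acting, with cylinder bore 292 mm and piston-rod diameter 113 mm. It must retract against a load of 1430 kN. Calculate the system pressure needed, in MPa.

Rod-side annular area A_ann = π/4 × (292² − 113²) = 56940 mm^2
Retraction: pressure acts on the annular area.
P = F / A = 1430 kN / A

P ≈ 25.1 MPa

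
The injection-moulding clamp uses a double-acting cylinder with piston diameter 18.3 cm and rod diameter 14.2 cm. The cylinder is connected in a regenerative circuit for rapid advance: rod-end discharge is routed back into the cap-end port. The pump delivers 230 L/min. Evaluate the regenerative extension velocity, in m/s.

v ≈ 0.242 m/s

In regeneration the rod-end outflow joins the pump flow into the cap end, so the net volume the pump must supply per unit advance equals the rod cross-section area.
Rod cross-section A_rod = π/4 × (14.2 cm)² = 158.4 cm^2
v = Q_pump / A_rod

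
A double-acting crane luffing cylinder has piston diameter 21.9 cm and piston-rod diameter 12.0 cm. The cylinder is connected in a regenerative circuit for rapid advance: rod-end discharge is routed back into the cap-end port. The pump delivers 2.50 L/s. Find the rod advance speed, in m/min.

In regeneration the rod-end outflow joins the pump flow into the cap end, so the net volume the pump must supply per unit advance equals the rod cross-section area.
Rod cross-section A_rod = π/4 × (12.0 cm)² = 113.1 cm^2
v = Q_pump / A_rod

v ≈ 13.3 m/min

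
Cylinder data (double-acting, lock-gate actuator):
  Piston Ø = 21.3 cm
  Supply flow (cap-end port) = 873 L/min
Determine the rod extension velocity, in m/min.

v ≈ 24.5 m/min

Cap-side area A_cap = π/4 × (21.3 cm)² = 356.3 cm^2
v = Q / A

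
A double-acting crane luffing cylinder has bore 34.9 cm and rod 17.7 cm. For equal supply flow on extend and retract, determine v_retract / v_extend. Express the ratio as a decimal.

Cap-side area A_cap = π/4 × (34.9 cm)² = 956.6 cm^2
Rod-side annular area A_ann = π/4 × (34.9² − 17.7²) = 710.6 cm^2
For equal Q, v ∝ 1/A, so v_ret/v_ext = A_cap/A_ann.

v_ret/v_ext ≈ 1.35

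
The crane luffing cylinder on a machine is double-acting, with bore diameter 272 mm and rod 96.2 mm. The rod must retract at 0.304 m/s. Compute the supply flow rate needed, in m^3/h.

Rod-side annular area A_ann = π/4 × (272² − 96.2²) = 50840 mm^2
Q = A × v

Q ≈ 55.6 m^3/h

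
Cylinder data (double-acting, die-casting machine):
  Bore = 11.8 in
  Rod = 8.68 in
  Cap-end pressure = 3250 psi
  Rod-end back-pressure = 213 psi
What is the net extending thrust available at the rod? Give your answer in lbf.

Cap-side area A_cap = π/4 × (11.8 in)² = 109.4 in^2
Rod-side annular area A_ann = π/4 × (11.8² − 8.68²) = 50.19 in^2
Net thrust = P_cap·A_cap − P_rod·A_ann = 3.554e5 lbf − 10690 lbf

F ≈ 3.45e5 lbf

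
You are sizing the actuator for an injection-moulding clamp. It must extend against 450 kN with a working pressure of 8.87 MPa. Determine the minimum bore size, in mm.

D ≈ 254 mm

Extension force acts on the full piston face: F = P × (π/4)D².
D = √(4F / (πP)) = √(4 × 450 kN / (π × 8.87 MPa))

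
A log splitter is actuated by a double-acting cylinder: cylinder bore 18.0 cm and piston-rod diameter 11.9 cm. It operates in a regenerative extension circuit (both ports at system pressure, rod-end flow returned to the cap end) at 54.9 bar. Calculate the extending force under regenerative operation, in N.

F ≈ 61100 N

With equal pressure on both faces, forces on the annular region cancel; the net push is pressure × rod cross-section.
Rod cross-section A_rod = π/4 × (11.9 cm)² = 111.2 cm^2
F = P × A_rod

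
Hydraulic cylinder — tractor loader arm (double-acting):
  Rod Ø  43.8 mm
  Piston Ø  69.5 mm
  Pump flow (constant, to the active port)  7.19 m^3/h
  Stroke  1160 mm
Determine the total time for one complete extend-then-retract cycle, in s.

t ≈ 3.53 s

Cap-side area A_cap = π/4 × (69.5 mm)² = 3794 mm^2
Rod-side annular area A_ann = π/4 × (69.5² − 43.8²) = 2287 mm^2
t_ext = A_cap·L/Q = 2.203 s
t_ret = A_ann·L/Q = 1.328 s
t_cycle = t_ext + t_ret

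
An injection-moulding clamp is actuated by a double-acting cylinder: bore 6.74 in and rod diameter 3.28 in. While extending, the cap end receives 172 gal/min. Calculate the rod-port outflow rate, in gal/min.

Q_out ≈ 131 gal/min

Cap-side area A_cap = π/4 × (6.74 in)² = 35.68 in^2
Rod-side annular area A_ann = π/4 × (6.74² − 3.28²) = 27.23 in^2
Piston speed v = Q_in/A_cap; rod-end outflow Q_out = v × A_ann = Q_in × A_ann/A_cap.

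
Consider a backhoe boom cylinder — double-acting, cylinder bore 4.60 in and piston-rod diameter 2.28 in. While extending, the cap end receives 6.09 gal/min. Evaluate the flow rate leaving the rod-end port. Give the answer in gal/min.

Q_out ≈ 4.59 gal/min

Cap-side area A_cap = π/4 × (4.60 in)² = 16.62 in^2
Rod-side annular area A_ann = π/4 × (4.60² − 2.28²) = 12.54 in^2
Piston speed v = Q_in/A_cap; rod-end outflow Q_out = v × A_ann = Q_in × A_ann/A_cap.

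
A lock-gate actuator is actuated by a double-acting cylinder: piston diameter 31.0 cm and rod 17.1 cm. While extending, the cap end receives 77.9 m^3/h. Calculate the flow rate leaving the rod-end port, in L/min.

Cap-side area A_cap = π/4 × (31.0 cm)² = 754.8 cm^2
Rod-side annular area A_ann = π/4 × (31.0² − 17.1²) = 525.1 cm^2
Piston speed v = Q_in/A_cap; rod-end outflow Q_out = v × A_ann = Q_in × A_ann/A_cap.

Q_out ≈ 903 L/min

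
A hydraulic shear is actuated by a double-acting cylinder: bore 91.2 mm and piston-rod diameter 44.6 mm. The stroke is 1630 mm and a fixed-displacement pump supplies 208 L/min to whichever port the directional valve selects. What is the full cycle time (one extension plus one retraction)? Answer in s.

t ≈ 5.41 s

Cap-side area A_cap = π/4 × (91.2 mm)² = 6533 mm^2
Rod-side annular area A_ann = π/4 × (91.2² − 44.6²) = 4970 mm^2
t_ext = A_cap·L/Q = 3.072 s
t_ret = A_ann·L/Q = 2.337 s
t_cycle = t_ext + t_ret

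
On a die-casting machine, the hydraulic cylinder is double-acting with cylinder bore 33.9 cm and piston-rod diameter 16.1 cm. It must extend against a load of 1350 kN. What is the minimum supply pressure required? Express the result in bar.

Cap-side area A_cap = π/4 × (33.9 cm)² = 902.6 cm^2
P = F / A = 1350 kN / A

P ≈ 150 bar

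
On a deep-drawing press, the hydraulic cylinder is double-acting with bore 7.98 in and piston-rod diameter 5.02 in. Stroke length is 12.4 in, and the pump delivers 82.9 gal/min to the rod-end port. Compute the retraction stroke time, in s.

t ≈ 1.17 s

Rod-side annular area A_ann = π/4 × (7.98² − 5.02²) = 30.22 in^2
Swept volume V = A × L; t = V / Q = A·L / Q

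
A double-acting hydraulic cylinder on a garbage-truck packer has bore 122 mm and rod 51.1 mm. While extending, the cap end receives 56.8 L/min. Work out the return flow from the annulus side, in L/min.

Q_out ≈ 46.8 L/min

Cap-side area A_cap = π/4 × (122 mm)² = 11690 mm^2
Rod-side annular area A_ann = π/4 × (122² − 51.1²) = 9639 mm^2
Piston speed v = Q_in/A_cap; rod-end outflow Q_out = v × A_ann = Q_in × A_ann/A_cap.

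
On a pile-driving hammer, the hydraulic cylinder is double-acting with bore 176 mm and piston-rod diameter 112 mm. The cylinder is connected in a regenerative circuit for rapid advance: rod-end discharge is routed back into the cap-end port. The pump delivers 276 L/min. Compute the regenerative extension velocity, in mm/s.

v ≈ 467 mm/s

In regeneration the rod-end outflow joins the pump flow into the cap end, so the net volume the pump must supply per unit advance equals the rod cross-section area.
Rod cross-section A_rod = π/4 × (112 mm)² = 9852 mm^2
v = Q_pump / A_rod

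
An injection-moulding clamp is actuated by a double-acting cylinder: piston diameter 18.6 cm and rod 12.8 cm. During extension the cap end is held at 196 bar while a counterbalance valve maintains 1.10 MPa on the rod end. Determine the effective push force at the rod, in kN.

F ≈ 517 kN

Cap-side area A_cap = π/4 × (18.6 cm)² = 271.7 cm^2
Rod-side annular area A_ann = π/4 × (18.6² − 12.8²) = 143.0 cm^2
Net thrust = P_cap·A_cap − P_rod·A_ann = 532.6 kN − 15.73 kN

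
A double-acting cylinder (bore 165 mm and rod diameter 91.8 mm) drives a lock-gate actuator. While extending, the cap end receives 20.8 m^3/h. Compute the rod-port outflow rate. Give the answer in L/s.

Q_out ≈ 3.99 L/s

Cap-side area A_cap = π/4 × (165 mm)² = 21380 mm^2
Rod-side annular area A_ann = π/4 × (165² − 91.8²) = 14760 mm^2
Piston speed v = Q_in/A_cap; rod-end outflow Q_out = v × A_ann = Q_in × A_ann/A_cap.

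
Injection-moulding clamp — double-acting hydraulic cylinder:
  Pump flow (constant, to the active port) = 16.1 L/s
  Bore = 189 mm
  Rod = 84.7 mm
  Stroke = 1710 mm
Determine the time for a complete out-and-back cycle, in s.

Cap-side area A_cap = π/4 × (189 mm)² = 28060 mm^2
Rod-side annular area A_ann = π/4 × (189² − 84.7²) = 22420 mm^2
t_ext = A_cap·L/Q = 2.980 s
t_ret = A_ann·L/Q = 2.381 s
t_cycle = t_ext + t_ret

t ≈ 5.36 s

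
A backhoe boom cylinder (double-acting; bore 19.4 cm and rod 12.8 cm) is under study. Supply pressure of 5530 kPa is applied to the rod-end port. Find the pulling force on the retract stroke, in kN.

F ≈ 92.3 kN

Rod-side annular area A_ann = π/4 × (19.4² − 12.8²) = 166.9 cm^2
On retraction the pressure acts on the annular area (bore minus rod).
F = P × A_ann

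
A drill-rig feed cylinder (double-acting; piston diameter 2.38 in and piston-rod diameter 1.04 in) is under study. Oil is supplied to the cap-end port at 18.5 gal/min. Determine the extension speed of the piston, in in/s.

Cap-side area A_cap = π/4 × (2.38 in)² = 4.449 in^2
v = Q / A

v ≈ 16.0 in/s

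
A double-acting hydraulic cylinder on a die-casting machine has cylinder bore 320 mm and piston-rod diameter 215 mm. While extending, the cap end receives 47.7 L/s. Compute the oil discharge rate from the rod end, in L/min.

Cap-side area A_cap = π/4 × (320 mm)² = 80420 mm^2
Rod-side annular area A_ann = π/4 × (320² − 215²) = 44120 mm^2
Piston speed v = Q_in/A_cap; rod-end outflow Q_out = v × A_ann = Q_in × A_ann/A_cap.

Q_out ≈ 1570 L/min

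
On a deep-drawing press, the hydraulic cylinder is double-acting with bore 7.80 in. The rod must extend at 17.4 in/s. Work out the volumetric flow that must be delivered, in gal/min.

Cap-side area A_cap = π/4 × (7.80 in)² = 47.78 in^2
Q = A × v

Q ≈ 216 gal/min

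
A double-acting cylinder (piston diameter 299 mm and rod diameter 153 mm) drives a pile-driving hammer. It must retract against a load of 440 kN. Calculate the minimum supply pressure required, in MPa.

P ≈ 8.49 MPa

Rod-side annular area A_ann = π/4 × (299² − 153²) = 51830 mm^2
Retraction: pressure acts on the annular area.
P = F / A = 440 kN / A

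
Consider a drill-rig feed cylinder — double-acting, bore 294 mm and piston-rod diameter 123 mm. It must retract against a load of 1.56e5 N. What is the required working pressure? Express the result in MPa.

Rod-side annular area A_ann = π/4 × (294² − 123²) = 56000 mm^2
Retraction: pressure acts on the annular area.
P = F / A = 1.56e5 N / A

P ≈ 2.79 MPa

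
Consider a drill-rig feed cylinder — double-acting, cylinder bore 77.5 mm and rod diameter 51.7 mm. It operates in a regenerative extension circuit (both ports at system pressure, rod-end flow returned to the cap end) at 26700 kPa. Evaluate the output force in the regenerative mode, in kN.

F ≈ 56.1 kN

With equal pressure on both faces, forces on the annular region cancel; the net push is pressure × rod cross-section.
Rod cross-section A_rod = π/4 × (51.7 mm)² = 2099 mm^2
F = P × A_rod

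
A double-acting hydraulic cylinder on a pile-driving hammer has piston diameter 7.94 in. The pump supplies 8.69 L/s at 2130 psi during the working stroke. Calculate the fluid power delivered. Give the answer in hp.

Hydraulic power = P × Q

W ≈ 171 hp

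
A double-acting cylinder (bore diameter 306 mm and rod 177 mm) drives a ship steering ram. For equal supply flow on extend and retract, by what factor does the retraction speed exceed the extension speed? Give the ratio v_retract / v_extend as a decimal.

v_ret/v_ext ≈ 1.50

Cap-side area A_cap = π/4 × (306 mm)² = 73540 mm^2
Rod-side annular area A_ann = π/4 × (306² − 177²) = 48940 mm^2
For equal Q, v ∝ 1/A, so v_ret/v_ext = A_cap/A_ann.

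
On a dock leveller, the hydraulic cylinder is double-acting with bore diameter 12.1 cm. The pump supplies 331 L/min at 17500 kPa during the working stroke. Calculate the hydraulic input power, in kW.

W ≈ 96.5 kW

Hydraulic power = P × Q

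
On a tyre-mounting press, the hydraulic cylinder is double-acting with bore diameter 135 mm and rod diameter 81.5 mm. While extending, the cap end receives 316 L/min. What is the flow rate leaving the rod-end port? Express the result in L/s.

Q_out ≈ 3.35 L/s

Cap-side area A_cap = π/4 × (135 mm)² = 14310 mm^2
Rod-side annular area A_ann = π/4 × (135² − 81.5²) = 9097 mm^2
Piston speed v = Q_in/A_cap; rod-end outflow Q_out = v × A_ann = Q_in × A_ann/A_cap.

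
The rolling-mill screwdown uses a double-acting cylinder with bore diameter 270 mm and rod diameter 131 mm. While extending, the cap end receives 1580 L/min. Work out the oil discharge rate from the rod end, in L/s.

Cap-side area A_cap = π/4 × (270 mm)² = 57260 mm^2
Rod-side annular area A_ann = π/4 × (270² − 131²) = 43780 mm^2
Piston speed v = Q_in/A_cap; rod-end outflow Q_out = v × A_ann = Q_in × A_ann/A_cap.

Q_out ≈ 20.1 L/s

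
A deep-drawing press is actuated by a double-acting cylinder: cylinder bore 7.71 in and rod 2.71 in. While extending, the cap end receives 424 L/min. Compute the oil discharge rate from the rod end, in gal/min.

Cap-side area A_cap = π/4 × (7.71 in)² = 46.69 in^2
Rod-side annular area A_ann = π/4 × (7.71² − 2.71²) = 40.92 in^2
Piston speed v = Q_in/A_cap; rod-end outflow Q_out = v × A_ann = Q_in × A_ann/A_cap.

Q_out ≈ 98.2 gal/min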